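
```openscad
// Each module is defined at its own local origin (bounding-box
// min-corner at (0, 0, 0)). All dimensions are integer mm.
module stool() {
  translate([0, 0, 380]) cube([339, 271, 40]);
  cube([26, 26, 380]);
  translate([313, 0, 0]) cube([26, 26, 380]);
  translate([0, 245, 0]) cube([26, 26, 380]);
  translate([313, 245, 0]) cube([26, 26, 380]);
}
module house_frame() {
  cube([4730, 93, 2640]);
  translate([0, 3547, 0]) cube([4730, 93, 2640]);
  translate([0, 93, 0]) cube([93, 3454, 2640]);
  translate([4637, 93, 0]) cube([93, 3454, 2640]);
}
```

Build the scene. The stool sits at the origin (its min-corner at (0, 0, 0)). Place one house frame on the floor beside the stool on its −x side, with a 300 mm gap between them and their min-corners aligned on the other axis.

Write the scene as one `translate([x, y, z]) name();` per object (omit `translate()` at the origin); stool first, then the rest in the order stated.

stool();
translate([-5030, 0, 0]) house_frame();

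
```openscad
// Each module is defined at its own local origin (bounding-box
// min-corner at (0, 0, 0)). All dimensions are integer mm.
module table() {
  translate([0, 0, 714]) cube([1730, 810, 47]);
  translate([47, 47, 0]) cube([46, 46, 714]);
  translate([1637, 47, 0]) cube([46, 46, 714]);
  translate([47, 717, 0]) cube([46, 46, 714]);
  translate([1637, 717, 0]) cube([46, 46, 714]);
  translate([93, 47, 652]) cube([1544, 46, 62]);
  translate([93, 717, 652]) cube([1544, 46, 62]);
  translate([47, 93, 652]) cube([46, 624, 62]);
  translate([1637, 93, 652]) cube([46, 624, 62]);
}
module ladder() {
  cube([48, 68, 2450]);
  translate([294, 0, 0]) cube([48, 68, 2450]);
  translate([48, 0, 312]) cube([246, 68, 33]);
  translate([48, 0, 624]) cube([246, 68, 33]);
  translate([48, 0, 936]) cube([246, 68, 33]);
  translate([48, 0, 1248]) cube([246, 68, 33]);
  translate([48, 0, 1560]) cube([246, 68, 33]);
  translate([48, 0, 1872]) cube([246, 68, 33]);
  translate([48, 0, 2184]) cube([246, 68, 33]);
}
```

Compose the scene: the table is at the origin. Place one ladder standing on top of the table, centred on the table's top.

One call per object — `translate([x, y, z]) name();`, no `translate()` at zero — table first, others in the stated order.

table();
translate([694, 371, 761]) ladder();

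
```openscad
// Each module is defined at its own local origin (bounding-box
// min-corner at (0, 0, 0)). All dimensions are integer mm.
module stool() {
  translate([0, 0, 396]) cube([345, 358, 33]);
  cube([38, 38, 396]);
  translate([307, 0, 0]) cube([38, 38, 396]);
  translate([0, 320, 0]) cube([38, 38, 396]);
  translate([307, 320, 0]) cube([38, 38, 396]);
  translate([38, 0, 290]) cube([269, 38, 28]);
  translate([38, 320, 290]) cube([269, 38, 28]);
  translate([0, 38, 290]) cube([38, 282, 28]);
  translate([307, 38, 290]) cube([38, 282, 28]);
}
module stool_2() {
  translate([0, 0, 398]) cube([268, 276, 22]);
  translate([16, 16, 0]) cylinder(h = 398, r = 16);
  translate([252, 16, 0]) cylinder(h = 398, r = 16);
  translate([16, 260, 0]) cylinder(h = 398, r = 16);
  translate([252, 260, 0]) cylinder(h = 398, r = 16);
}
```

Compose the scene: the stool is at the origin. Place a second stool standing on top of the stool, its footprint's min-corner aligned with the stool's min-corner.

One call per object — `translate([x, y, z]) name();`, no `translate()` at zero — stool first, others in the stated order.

stool();
translate([0, 0, 429]) stool_2();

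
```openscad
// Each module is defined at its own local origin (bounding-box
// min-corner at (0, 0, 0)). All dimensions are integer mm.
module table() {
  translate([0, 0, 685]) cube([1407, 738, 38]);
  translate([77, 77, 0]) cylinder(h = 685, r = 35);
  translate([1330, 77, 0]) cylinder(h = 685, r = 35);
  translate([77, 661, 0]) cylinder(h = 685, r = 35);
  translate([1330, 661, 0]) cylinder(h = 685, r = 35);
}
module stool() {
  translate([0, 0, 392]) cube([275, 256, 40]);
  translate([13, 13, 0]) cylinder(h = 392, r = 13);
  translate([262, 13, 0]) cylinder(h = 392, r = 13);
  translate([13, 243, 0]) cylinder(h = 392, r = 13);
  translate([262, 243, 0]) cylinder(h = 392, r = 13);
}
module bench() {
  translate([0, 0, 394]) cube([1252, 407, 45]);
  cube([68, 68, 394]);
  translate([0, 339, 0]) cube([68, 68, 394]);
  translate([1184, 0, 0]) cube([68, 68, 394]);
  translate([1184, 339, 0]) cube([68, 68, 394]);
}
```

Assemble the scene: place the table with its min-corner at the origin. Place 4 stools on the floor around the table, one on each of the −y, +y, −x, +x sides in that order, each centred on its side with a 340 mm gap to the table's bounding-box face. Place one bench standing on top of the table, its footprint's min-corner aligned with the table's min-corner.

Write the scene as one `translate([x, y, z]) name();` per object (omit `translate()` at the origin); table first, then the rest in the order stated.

table();
translate([566, -596, 0]) stool();
translate([566, 1078, 0]) stool();
translate([-615, 241, 0]) stool();
translate([1747, 241, 0]) stool();
translate([0, 0, 723]) bench();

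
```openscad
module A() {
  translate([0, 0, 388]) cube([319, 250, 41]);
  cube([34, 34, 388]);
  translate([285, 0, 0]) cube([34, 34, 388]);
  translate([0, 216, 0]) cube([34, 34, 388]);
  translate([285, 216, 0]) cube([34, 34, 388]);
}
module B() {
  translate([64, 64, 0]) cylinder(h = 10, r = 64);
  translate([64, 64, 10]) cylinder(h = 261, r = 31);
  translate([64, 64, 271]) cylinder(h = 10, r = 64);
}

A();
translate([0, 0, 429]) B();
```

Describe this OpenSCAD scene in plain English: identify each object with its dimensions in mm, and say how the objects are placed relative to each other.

A is a four-legged stool. The seat is 319×250 mm, 41 mm thick, top at z = 429 mm. It stands on four square legs, each 34×34 mm in cross-section, from z = 0 to the seat underside, each flush with a corner of the seat.

B is a spool: two coaxial disc flanges of radius 64 mm and thickness 10 mm, joined by a core cylinder of radius 31 mm and height 261 mm. The lower flange rests on z = 0 and the three cylinders share a vertical axis.

The spool is on top of the stool.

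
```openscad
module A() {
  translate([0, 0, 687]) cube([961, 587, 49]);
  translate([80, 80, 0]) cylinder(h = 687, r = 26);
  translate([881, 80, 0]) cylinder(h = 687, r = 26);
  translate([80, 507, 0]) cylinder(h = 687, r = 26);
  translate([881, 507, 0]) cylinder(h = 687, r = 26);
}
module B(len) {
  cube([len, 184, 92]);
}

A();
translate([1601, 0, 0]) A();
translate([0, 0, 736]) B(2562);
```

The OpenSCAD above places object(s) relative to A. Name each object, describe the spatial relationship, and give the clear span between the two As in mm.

A is a table. B is a beam. A beam spans the tops of two tables. The clear span between the two tables is 640 mm.

Second table starts at x = 1601; first ends at x = 961; clear span = 1601 − 961 = 640 mm.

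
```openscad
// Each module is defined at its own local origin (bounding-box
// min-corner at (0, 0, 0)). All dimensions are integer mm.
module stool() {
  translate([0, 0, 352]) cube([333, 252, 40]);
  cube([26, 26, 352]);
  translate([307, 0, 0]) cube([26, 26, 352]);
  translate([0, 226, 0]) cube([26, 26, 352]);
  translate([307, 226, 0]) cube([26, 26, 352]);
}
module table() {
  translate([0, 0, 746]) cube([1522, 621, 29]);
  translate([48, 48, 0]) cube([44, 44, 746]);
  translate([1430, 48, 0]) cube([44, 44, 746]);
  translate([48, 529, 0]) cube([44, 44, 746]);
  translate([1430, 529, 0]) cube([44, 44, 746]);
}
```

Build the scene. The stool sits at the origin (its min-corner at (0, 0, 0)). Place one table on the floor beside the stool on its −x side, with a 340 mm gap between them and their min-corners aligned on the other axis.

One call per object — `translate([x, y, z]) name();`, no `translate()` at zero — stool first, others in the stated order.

stool();
translate([-1862, 0, 0]) table();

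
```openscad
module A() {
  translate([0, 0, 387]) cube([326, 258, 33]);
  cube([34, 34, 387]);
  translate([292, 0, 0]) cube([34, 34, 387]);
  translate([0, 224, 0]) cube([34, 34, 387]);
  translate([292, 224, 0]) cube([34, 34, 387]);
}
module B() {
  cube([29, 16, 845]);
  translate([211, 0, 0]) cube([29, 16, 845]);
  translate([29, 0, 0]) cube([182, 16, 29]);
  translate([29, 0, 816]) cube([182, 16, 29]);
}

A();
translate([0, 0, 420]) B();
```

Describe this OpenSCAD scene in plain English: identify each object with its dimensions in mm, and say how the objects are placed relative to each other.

A is a four-legged stool. The seat is a 326×258×33 mm slab whose top surface is at z = 420 mm; four square legs, each 34×34 mm in cross-section, run from the floor (z = 0) to the underside of the seat, each flush with a corner of the seat.

B is a picture frame with a 182×787 mm rectangular opening (x by z) and a uniform 29 mm border on every side. Frame depth is 16 mm along y. It is built from two vertical stiles running the full outside height and two horizontal rails spanning the gap between the stiles.

The picture frame is on top of the stool.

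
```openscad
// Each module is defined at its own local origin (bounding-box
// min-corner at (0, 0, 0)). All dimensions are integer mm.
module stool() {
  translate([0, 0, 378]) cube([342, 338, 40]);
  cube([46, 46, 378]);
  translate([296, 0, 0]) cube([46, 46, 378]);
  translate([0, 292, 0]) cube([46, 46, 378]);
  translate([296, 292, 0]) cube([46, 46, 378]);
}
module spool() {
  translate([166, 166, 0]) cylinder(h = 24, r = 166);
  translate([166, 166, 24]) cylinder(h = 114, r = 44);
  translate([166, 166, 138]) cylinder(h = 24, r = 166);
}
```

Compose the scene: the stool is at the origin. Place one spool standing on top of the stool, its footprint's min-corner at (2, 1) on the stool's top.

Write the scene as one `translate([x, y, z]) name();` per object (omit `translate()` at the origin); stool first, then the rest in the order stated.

stool();
translate([2, 1, 418]) spool();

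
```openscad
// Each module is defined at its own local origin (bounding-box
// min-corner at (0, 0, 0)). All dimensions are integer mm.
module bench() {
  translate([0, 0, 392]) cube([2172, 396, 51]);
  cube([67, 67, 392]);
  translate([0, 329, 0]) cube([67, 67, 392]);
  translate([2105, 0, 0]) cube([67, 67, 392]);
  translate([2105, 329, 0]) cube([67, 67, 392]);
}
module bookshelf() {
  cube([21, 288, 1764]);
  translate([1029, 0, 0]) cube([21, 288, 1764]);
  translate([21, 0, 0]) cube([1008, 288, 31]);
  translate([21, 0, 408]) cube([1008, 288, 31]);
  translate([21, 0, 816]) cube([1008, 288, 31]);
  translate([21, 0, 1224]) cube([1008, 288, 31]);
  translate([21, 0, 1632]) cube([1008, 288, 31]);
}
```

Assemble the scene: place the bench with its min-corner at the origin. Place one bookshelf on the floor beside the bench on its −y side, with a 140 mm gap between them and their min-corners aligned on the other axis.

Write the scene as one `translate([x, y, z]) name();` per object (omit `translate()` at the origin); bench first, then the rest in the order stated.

bench();
translate([0, -428, 0]) bookshelf();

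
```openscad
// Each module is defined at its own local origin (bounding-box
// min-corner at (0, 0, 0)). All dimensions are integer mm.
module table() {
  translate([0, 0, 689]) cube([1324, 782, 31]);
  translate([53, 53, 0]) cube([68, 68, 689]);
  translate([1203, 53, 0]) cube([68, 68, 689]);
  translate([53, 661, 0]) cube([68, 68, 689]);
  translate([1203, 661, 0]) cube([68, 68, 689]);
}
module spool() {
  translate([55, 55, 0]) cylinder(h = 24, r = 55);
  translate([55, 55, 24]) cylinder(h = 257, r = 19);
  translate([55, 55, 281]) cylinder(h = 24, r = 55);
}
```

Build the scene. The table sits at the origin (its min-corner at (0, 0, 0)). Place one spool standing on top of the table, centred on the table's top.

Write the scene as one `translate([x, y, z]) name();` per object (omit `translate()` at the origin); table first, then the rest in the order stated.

table();
translate([607, 336, 720]) spool();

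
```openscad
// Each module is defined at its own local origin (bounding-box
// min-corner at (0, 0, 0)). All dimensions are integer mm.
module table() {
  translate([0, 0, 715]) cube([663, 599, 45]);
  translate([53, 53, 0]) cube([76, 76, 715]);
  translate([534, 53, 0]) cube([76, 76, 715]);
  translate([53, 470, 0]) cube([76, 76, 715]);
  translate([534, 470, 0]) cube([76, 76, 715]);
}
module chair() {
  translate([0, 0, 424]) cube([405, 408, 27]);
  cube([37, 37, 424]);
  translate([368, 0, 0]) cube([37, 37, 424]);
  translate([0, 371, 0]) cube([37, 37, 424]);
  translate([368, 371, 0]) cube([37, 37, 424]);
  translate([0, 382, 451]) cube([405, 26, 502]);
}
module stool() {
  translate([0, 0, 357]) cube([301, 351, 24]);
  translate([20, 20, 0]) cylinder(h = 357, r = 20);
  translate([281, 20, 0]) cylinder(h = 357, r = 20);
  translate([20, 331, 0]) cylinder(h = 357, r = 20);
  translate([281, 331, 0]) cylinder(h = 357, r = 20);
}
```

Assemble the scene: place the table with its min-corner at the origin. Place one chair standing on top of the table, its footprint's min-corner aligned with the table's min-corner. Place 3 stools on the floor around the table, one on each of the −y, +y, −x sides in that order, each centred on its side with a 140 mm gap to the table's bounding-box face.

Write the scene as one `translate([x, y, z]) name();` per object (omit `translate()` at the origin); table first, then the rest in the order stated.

table();
translate([0, 0, 760]) chair();
translate([181, -491, 0]) stool();
translate([181, 739, 0]) stool();
translate([-441, 124, 0]) stool();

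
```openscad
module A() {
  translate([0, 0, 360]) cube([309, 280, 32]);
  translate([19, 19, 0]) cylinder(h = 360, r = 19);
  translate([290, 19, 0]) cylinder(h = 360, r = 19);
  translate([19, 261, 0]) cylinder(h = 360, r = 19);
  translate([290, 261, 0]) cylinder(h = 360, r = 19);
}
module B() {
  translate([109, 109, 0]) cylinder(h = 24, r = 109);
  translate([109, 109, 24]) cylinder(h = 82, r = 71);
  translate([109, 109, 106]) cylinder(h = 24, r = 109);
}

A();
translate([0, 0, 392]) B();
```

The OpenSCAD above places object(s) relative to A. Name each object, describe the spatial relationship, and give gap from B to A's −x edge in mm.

A is a stool. B is a spool. The spool is on top of the stool. The gap from the spool to the stool's −x edge is 0 mm.

The spool's min-x is at 0; the stool's min-x is 0; gap = 0 mm.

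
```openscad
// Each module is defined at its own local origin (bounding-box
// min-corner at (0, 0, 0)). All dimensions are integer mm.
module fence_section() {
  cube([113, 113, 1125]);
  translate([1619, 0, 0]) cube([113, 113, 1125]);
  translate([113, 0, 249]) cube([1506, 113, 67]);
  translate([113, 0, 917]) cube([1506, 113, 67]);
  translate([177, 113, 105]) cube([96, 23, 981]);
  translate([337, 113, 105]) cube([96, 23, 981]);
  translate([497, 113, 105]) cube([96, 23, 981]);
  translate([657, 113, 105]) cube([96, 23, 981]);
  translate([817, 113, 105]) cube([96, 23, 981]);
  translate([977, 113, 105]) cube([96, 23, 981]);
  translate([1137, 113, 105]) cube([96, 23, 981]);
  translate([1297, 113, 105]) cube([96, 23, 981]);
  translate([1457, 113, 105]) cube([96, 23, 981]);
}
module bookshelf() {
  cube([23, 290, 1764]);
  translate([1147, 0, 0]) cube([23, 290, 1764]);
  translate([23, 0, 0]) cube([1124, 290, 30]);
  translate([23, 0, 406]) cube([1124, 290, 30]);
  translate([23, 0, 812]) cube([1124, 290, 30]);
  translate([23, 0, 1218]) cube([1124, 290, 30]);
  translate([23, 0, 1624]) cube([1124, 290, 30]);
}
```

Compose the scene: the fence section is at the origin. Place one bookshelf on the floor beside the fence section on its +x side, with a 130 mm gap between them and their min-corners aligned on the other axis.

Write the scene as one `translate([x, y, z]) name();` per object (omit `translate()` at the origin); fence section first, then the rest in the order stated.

fence_section();
translate([1862, 0, 0]) bookshelf();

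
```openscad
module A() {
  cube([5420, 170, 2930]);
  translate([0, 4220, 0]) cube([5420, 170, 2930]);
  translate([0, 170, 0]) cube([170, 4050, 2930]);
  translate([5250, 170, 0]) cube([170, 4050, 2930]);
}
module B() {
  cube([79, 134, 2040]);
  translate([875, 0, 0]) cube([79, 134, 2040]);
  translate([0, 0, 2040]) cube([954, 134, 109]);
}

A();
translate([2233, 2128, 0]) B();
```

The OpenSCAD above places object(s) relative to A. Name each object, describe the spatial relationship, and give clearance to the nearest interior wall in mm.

Clearances: x = 2063, y = 1958; minimum 1958 mm.

A is a house frame. B is a door frame. The door frame sits inside the house frame, centred. The clearance to the nearest interior wall is 1958 mm.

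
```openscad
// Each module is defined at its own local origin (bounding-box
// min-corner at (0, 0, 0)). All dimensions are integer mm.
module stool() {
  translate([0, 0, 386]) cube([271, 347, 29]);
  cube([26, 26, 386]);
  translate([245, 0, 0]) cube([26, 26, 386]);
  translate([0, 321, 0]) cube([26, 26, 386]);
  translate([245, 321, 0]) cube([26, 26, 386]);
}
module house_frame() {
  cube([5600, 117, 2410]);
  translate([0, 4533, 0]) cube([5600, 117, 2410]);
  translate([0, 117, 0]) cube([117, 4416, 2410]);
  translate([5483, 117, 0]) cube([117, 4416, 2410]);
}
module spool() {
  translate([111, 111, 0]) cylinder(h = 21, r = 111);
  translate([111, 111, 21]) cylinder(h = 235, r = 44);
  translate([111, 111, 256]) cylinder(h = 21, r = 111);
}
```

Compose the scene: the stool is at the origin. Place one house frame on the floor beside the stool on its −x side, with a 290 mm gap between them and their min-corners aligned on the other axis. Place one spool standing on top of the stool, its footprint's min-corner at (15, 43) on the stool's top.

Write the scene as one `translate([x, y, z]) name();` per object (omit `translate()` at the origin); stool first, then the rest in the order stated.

stool();
translate([-5890, 0, 0]) house_frame();
translate([15, 43, 415]) spool();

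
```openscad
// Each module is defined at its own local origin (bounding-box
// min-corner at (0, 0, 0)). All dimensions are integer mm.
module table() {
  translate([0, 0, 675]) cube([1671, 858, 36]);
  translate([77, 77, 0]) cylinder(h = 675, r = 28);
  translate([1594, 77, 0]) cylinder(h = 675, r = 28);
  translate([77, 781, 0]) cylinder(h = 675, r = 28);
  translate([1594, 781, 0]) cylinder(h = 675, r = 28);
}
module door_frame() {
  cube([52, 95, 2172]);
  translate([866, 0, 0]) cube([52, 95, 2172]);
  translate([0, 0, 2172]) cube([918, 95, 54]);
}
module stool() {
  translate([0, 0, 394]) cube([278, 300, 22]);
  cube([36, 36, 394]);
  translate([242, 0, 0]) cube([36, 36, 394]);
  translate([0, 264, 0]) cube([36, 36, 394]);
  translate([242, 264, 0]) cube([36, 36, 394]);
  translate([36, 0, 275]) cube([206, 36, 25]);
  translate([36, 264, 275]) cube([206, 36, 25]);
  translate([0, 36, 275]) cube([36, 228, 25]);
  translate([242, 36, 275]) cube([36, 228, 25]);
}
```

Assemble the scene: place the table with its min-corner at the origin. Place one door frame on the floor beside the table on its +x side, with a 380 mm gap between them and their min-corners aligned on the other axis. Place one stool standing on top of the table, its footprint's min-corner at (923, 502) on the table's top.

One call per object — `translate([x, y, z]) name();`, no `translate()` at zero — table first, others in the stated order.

table();
translate([2051, 0, 0]) door_frame();
translate([923, 502, 711]) stool();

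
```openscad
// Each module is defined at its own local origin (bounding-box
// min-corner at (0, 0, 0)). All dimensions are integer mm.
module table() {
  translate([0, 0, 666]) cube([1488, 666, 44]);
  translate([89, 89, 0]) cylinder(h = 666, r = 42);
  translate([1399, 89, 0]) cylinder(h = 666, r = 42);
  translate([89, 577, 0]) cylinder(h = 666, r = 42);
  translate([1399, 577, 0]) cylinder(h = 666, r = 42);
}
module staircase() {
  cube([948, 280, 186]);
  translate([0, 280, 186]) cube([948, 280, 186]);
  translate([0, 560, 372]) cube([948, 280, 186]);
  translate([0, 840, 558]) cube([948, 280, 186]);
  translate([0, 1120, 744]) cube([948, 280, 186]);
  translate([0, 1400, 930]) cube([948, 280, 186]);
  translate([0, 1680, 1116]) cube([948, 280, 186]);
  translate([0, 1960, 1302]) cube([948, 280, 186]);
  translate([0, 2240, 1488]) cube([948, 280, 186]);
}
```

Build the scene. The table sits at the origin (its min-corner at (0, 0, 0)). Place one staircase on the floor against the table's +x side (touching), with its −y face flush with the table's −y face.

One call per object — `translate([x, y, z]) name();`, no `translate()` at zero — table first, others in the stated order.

table();
translate([1488, 0, 0]) staircase();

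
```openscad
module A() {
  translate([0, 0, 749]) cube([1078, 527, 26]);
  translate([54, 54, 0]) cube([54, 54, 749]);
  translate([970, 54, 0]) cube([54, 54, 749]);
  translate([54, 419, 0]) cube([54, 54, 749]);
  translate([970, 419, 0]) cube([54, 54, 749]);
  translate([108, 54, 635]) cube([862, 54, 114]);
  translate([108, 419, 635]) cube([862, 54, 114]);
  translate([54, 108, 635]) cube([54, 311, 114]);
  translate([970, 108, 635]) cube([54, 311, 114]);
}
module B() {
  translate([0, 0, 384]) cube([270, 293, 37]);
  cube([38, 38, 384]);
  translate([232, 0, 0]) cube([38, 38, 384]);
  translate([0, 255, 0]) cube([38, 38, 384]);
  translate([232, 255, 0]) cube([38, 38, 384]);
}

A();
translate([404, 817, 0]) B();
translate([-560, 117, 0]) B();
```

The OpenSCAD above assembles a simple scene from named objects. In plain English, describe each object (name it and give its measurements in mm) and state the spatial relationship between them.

A is a table: top 1078 mm (x) × 527 mm (y), 26 mm thick, upper face at z = 775 mm, on four 54×54 mm square legs, each inset 54 mm from the nearest pair of top edges, running from z = 0 to the bottom of the top. Four apron rails, 54 mm thick and 114 mm tall, run between adjacent legs with their top edges flush with the underside of the top and their outer faces flush with the legs' outer faces.

B is a simple wooden stool: a rectangular seat 270 mm (x) by 293 mm (y), 37 mm thick, top face at z = 421 mm, on four square legs, each 38×38 mm in cross-section. The legs rest on z = 0, each flush with a corner of the seat.

Two stools sit around the table at the +y, −x sides.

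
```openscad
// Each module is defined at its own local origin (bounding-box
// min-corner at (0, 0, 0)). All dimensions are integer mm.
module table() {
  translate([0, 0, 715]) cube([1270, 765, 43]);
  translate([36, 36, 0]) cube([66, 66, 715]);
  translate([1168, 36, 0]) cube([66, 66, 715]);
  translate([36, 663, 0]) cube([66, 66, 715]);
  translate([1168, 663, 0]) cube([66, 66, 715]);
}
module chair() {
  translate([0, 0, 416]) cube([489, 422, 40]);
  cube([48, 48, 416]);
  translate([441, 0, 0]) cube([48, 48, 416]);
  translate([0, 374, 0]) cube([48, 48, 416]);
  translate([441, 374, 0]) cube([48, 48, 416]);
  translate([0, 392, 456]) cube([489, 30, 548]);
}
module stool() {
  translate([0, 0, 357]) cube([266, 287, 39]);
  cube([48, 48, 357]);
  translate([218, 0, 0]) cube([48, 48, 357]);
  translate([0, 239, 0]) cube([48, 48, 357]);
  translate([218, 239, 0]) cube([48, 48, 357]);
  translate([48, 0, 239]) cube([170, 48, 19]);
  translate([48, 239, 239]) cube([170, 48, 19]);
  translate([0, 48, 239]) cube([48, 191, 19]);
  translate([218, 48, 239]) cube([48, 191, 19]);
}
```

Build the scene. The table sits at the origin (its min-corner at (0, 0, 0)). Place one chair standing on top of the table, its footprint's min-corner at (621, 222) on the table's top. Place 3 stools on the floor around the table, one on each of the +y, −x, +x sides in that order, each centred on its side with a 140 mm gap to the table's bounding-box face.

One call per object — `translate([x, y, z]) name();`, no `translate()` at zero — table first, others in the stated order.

table();
translate([621, 222, 758]) chair();
translate([502, 905, 0]) stool();
translate([-406, 239, 0]) stool();
translate([1410, 239, 0]) stool();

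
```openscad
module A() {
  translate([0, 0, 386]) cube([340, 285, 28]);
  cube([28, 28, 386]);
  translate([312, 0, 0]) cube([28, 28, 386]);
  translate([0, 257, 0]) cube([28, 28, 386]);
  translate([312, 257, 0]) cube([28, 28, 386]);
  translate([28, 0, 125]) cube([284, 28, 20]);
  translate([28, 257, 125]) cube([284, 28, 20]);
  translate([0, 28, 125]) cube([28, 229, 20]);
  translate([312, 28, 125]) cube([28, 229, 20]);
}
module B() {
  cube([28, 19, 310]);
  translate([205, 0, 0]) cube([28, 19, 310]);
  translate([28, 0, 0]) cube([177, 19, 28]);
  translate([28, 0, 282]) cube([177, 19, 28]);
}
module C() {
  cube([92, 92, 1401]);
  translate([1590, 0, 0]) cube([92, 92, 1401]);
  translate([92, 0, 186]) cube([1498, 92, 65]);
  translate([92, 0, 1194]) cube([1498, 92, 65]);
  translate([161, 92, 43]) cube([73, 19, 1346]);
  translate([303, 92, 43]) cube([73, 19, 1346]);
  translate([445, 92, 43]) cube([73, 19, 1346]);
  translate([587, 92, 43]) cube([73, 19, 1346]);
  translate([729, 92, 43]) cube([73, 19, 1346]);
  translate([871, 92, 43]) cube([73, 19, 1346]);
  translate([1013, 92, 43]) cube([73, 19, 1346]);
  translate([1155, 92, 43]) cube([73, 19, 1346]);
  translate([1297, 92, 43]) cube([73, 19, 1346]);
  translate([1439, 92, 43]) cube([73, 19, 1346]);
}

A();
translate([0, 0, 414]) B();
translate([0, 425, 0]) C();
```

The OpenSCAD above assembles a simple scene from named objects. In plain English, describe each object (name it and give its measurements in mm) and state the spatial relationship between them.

A is a four-legged stool. The seat is a 340×285×28 mm slab whose top surface is at z = 414 mm; four square legs, each 28×28 mm in cross-section, run from the floor (z = 0) to the underside of the seat, each flush with a corner of the seat. Four stretchers, 28 mm wide and 20 mm tall, connect adjacent legs with their undersides at z = 125 mm, each running between the inner faces of the legs it joins and aligned with the legs' outer faces on the other axis.

B is a picture frame with a 177×254 mm rectangular opening (x by z) and a uniform 28 mm border on every side. Frame depth is 19 mm along y. It is built from two vertical stiles running the full outside height and two horizontal rails spanning the gap between the stiles.

C is a fence section. Two 92×92 mm posts, 1401 mm tall, stand on the floor with a clear span of 1498 mm between their inner faces. Two horizontal rails of 92×65 mm section span the gap between the posts with their undersides at z = 186 mm and z = 1194 mm, flush with the posts' −y face. 10 pickets, each 73 mm wide, 19 mm thick and 1346 mm tall, are fixed to the +y face of the rails with their bottoms at z = 43 mm, evenly spaced across the span with equal gaps (rounded down to the nearest mm) at the −x end and between each pair — any rounding remainder accumulates at the +x end.

The picture frame is on top of the stool. The fence section is on the floor beside the stool on its +y side.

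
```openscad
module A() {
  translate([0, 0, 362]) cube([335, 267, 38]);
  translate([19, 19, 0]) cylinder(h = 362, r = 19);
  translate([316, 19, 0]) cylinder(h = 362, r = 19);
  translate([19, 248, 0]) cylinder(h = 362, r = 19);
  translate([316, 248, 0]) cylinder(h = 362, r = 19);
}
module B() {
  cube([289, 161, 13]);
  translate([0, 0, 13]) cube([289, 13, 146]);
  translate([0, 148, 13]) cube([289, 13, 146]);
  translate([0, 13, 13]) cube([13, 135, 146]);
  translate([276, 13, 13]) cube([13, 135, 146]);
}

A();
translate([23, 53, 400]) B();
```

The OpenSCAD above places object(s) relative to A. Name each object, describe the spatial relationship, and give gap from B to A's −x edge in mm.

The open box's min-x is at 23; the stool's min-x is 0; gap = 23 mm.

A is a stool. B is an open box. The open box is on top of the stool, centred. The gap from the open box to the stool's −x edge is 23 mm.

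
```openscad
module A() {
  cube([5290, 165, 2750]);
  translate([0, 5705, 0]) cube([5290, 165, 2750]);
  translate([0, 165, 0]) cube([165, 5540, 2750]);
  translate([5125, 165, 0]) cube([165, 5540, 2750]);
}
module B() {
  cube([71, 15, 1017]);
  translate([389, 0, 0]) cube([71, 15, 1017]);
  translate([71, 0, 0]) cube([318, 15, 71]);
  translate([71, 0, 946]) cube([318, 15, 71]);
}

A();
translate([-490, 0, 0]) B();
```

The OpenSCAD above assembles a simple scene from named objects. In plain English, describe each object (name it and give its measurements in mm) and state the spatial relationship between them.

A is a box-shaped house frame (walls only): outside footprint 5290×5870 mm, wall height 2750 mm, wall thickness 165 mm. The two y-facing walls run the full x-width; the two x-facing walls fit between the inner faces of the y-facing walls.

B is a rectangular picture frame lying in the x–z plane (depth along y). The opening is 318 mm wide (x) by 875 mm tall (z), surrounded by a border 71 mm wide on all four sides. The frame is 15 mm deep and is made of two full-height vertical stiles with two horizontal rails fitted between them.

The picture frame is on the floor beside the house frame on its −x side.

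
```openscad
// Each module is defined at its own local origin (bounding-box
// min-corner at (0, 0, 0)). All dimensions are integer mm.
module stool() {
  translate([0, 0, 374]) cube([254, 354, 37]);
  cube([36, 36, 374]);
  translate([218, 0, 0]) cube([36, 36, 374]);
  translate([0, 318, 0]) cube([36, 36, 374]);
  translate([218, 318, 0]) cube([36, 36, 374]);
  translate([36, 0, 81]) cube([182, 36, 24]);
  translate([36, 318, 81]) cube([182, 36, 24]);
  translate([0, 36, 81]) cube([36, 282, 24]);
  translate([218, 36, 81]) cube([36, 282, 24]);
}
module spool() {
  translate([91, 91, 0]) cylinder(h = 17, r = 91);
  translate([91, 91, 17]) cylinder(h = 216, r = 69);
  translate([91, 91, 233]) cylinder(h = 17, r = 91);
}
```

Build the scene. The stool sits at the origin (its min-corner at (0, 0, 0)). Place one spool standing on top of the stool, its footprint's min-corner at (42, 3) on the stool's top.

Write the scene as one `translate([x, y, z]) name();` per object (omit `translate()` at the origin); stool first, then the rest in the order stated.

stool();
translate([42, 3, 411]) spool();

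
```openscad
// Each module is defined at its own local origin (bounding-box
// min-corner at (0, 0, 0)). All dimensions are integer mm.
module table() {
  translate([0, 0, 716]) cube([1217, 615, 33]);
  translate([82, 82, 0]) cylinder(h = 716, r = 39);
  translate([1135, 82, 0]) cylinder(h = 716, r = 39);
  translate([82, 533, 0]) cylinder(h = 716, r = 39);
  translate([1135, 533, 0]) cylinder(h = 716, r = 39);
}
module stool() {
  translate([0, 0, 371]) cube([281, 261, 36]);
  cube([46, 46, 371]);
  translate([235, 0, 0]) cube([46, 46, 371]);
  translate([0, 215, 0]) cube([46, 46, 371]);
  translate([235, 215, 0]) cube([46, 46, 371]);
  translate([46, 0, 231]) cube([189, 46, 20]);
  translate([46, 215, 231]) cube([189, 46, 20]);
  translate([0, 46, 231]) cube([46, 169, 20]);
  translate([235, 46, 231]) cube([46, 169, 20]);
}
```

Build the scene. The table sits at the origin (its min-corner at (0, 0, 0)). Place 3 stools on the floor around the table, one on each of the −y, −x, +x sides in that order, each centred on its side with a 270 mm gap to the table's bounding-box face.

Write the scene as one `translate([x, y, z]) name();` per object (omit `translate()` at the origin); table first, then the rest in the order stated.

table();
translate([468, -531, 0]) stool();
translate([-551, 177, 0]) stool();
translate([1487, 177, 0]) stool();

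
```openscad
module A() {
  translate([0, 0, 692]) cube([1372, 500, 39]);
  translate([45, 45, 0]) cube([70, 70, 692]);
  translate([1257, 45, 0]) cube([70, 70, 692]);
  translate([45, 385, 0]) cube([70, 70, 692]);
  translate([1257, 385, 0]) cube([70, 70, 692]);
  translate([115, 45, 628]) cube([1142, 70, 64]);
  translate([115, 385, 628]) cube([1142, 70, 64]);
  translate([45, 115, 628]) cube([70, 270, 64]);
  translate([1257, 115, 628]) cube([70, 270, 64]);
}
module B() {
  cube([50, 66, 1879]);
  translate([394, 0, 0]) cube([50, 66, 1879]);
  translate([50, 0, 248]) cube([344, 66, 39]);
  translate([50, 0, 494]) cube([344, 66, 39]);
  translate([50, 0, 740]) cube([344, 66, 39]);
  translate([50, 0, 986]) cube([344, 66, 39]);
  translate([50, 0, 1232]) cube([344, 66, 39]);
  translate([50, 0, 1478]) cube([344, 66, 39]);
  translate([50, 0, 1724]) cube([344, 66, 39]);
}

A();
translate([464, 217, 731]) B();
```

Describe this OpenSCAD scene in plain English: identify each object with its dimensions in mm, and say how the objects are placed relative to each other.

A is a table with a 1372×500 mm rectangular top, 39 mm thick, top surface at z = 731 mm, supported by four 70×70 mm square legs, each inset 45 mm from the nearest pair of top edges, running from the floor. Four apron rails, 70 mm thick and 64 mm tall, run between adjacent legs with their top edges flush with the underside of the top and their outer faces flush with the legs' outer faces.

B is a straight ladder. Two 50×66 mm vertical rails, 1879 mm tall, stand 444 mm apart (outside-to-outside) with their front faces coplanar on the −y side. 7 rungs, each 66 mm deep and 39 mm tall, span between the inner faces of the rails, front faces flush with the rails. The lowest rung's underside is at z = 248 mm and rungs are spaced 246 mm apart (underside to underside).

The ladder is on top of the table, centred.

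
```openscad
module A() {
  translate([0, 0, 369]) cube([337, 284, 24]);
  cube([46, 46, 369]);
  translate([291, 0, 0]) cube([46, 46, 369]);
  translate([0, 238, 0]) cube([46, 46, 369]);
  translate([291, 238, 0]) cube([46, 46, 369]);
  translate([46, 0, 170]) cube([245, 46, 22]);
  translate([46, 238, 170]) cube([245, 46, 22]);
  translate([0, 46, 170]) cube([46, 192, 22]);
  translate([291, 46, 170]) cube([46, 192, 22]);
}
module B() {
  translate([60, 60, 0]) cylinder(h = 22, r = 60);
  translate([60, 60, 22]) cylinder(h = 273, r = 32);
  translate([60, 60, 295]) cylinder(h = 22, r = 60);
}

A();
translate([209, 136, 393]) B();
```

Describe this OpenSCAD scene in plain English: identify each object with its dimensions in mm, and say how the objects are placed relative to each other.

A is a four-legged stool. The seat is a 337×284×24 mm slab whose top surface is at z = 393 mm; four square legs, each 46×46 mm in cross-section, run from the floor (z = 0) to the underside of the seat, each flush with a corner of the seat. Four stretchers, 46 mm wide and 22 mm tall, connect adjacent legs with their undersides at z = 170 mm, each running between the inner faces of the legs it joins and aligned with the legs' outer faces on the other axis.

B is a spool: two coaxial disc flanges of radius 60 mm and thickness 22 mm, joined by a core cylinder of radius 32 mm and height 273 mm. The lower flange rests on z = 0 and the three cylinders share a vertical axis.

The spool is on top of the stool.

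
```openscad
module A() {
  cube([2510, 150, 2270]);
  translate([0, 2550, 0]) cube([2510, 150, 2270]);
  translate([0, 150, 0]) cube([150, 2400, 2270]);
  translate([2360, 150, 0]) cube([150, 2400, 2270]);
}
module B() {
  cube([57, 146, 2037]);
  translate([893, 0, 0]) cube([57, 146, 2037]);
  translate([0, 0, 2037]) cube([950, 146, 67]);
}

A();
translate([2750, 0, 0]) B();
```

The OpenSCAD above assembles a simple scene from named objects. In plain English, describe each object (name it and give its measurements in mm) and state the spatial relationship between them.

A is the wall frame of a small rectangular building: four walls, each 2270 mm tall and 150 mm thick, enclosing a footprint 2510 mm (x) by 2700 mm (y) outside-to-outside, with no floor or roof. The front and back walls (the −y and +y sides) span the full width; the two side walls fit between them.

B is a door frame. The clear opening is 836 mm wide and 2037 mm high. Two 57 mm wide jambs, 146 mm deep, stand either side of the opening from the floor to the top of the opening. A 67 mm thick head sits across the top of both jambs, spanning the full outside width of the frame.

The door frame is on the floor beside the house frame on its +x side.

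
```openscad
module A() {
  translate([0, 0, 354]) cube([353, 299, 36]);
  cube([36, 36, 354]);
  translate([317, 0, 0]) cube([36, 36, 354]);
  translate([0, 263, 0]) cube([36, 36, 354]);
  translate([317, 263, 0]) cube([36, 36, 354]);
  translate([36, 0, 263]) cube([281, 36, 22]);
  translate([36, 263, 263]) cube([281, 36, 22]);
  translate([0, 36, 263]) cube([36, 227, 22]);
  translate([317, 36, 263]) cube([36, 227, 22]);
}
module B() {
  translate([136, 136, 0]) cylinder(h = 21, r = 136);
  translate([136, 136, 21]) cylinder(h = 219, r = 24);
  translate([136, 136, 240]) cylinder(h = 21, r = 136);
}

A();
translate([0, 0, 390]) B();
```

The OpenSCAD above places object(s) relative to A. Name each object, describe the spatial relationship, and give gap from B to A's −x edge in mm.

A is a stool. B is a spool. The spool is on top of the stool. The gap from the spool to the stool's −x edge is 0 mm.

The spool's min-x is at 0; the stool's min-x is 0; gap = 0 mm.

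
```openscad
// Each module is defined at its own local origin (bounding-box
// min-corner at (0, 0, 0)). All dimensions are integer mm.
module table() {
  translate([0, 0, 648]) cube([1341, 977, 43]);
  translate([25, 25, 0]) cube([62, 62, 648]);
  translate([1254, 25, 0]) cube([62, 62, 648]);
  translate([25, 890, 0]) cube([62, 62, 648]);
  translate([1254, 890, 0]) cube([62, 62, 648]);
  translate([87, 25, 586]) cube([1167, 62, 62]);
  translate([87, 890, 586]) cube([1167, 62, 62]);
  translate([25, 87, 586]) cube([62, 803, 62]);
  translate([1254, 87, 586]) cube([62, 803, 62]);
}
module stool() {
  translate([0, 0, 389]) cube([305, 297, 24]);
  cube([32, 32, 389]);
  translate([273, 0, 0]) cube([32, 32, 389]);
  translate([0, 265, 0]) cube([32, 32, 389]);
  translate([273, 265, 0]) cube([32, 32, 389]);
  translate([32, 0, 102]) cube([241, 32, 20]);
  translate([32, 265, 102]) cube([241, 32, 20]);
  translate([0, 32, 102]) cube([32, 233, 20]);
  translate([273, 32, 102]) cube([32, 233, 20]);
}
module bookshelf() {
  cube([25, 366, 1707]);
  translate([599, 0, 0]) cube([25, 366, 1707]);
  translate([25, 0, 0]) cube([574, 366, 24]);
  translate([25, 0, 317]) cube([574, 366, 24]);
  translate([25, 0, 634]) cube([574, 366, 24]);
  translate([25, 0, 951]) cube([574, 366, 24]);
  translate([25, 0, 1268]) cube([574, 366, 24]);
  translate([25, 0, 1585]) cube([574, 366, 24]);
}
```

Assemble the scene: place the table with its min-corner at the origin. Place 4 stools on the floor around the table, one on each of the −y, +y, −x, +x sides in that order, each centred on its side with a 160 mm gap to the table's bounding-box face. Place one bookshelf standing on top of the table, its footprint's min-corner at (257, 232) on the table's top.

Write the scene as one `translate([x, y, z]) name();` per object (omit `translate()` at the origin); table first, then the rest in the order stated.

table();
translate([518, -457, 0]) stool();
translate([518, 1137, 0]) stool();
translate([-465, 340, 0]) stool();
translate([1501, 340, 0]) stool();
translate([257, 232, 691]) bookshelf();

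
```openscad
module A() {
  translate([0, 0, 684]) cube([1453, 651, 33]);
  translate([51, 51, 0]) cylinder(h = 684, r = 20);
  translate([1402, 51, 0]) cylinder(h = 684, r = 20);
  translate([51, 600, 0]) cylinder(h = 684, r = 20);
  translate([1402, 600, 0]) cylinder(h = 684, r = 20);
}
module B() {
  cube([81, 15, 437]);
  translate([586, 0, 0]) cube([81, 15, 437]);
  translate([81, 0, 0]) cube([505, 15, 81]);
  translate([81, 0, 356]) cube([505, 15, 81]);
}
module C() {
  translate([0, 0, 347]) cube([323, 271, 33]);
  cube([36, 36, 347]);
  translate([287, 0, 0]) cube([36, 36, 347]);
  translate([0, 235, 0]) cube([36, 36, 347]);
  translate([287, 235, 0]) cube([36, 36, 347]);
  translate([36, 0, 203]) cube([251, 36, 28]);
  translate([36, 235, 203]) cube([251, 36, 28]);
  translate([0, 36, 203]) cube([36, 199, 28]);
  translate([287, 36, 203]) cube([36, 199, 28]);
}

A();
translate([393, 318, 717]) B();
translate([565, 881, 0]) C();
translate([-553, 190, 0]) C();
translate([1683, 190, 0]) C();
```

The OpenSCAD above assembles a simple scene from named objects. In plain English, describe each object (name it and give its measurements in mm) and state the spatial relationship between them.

A is a rectangular dining table. The top is 1453×651×33 mm with its upper surface at z = 717 mm. It stands on four round legs of 40 mm diameter, each leg's bounding box inset 31 mm from the nearest pair of top edges, running from the floor to the underside of the top.

B is a rectangular picture frame lying in the x–z plane (depth along y). The opening is 505 mm wide (x) by 275 mm tall (z), surrounded by a border 81 mm wide on all four sides. The frame is 15 mm deep and is made of two full-height vertical stiles with two horizontal rails fitted between them.

C is a four-legged stool. The seat is a 323×271×33 mm slab whose top surface is at z = 380 mm; four square legs, each 36×36 mm in cross-section, run from the floor (z = 0) to the underside of the seat, each flush with a corner of the seat. Four stretchers, 36 mm wide and 28 mm tall, connect adjacent legs with their undersides at z = 203 mm, each running between the inner faces of the legs it joins and aligned with the legs' outer faces on the other axis.

The picture frame is on top of the table, centred. Three stools sit around the table at the +y, −x, +x sides.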